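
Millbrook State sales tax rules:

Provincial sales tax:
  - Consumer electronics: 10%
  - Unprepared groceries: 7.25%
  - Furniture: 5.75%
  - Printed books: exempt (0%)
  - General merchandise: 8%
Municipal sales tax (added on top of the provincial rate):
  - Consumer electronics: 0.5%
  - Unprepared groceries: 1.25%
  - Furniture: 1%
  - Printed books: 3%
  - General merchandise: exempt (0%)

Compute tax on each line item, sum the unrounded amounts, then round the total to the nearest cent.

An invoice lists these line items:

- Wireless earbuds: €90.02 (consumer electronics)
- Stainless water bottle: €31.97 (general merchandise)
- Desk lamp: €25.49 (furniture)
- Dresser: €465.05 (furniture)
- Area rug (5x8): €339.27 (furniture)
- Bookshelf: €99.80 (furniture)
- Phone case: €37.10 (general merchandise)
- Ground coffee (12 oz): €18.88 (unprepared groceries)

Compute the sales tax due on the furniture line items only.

Desk lamp €25.49: furniture → 5.75% + 1% municipal = 6.75% → €1.720575
Dresser €465.05: furniture → 5.75% + 1% municipal = 6.75% → €31.390875
Area rug (5x8) €339.27: furniture → 5.75% + 1% municipal = 6.75% → €22.900725
Bookshelf €99.80: furniture → 5.75% + 1% municipal = 6.75% → €6.7365
Tax on furniture: unrounded sum = €62.748675 → €62.75

€62.75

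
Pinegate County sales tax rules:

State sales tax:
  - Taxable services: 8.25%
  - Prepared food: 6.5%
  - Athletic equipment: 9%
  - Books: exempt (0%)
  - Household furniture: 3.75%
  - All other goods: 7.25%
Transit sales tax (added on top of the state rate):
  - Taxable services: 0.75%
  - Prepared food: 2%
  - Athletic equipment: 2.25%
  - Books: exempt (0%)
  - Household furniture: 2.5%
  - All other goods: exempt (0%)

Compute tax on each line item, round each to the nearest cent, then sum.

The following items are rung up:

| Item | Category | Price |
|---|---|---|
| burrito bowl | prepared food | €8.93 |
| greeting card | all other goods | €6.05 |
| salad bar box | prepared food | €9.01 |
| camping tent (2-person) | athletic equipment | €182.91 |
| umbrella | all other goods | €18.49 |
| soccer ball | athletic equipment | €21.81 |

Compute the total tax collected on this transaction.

Burrito bowl €8.93: prepared food → 6.5% + 2% transit = 8.5% → €0.76
Greeting card €6.05: all other goods → 7.25% + 0% transit = 7.25% → €0.44
Salad bar box €9.01: prepared food → 6.5% + 2% transit = 8.5% → €0.77
Camping tent (2-person) €182.91: athletic equipment → 9% + 2.25% transit = 11.25% → €20.58
Umbrella €18.49: all other goods → 7.25% + 0% transit = 7.25% → €1.34
Soccer ball €21.81: athletic equipment → 9% + 2.25% transit = 11.25% → €2.45
Total tax = €0.76 + €0.44 + €0.77 + €20.58 + €1.34 + €2.45 = €26.34

€26.34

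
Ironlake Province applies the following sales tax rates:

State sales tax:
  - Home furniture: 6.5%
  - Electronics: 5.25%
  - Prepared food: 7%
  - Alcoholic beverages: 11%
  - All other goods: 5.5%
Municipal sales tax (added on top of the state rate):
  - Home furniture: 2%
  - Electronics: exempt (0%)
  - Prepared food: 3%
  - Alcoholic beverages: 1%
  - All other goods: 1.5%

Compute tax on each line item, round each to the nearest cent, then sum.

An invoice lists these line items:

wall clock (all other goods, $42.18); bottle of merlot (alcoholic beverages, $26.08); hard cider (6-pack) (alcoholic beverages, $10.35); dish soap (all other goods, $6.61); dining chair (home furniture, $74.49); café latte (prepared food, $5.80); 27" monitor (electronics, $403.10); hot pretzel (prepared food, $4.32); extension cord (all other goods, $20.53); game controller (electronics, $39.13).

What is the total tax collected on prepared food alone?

Café latte $5.80: prepared food → 7% + 3% municipal = 10% → $0.58
Hot pretzel $4.32: prepared food → 7% + 3% municipal = 10% → $0.43
Tax on prepared food = $0.58 + $0.43 = $1.01

$1.01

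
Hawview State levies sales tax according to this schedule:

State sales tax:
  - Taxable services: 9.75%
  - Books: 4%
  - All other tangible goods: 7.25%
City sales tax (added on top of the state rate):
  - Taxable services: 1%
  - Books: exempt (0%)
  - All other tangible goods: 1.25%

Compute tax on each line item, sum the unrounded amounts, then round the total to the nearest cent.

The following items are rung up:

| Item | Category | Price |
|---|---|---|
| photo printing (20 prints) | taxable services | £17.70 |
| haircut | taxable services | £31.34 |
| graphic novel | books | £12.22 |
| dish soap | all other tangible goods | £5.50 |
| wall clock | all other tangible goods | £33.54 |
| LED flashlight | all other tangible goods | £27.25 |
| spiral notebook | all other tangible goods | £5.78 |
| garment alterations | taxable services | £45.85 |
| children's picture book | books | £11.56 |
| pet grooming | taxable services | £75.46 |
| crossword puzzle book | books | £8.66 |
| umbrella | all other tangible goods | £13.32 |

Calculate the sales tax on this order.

£26.87

Photo printing (20 prints) £17.70: taxable services → 9.75% + 1% city = 10.75% → £1.90275
Haircut £31.34: taxable services → 9.75% + 1% city = 10.75% → £3.36905
Graphic novel £12.22: books → 4% + 0% city = 4% → £0.4888
Dish soap £5.50: all other tangible goods → 7.25% + 1.25% city = 8.5% → £0.4675
Wall clock £33.54: all other tangible goods → 7.25% + 1.25% city = 8.5% → £2.8509
LED flashlight £27.25: all other tangible goods → 7.25% + 1.25% city = 8.5% → £2.31625
Spiral notebook £5.78: all other tangible goods → 7.25% + 1.25% city = 8.5% → £0.4913
Garment alterations £45.85: taxable services → 9.75% + 1% city = 10.75% → £4.928875
Children's picture book £11.56: books → 4% + 0% city = 4% → £0.4624
Pet grooming £75.46: taxable services → 9.75% + 1% city = 10.75% → £8.11195
Crossword puzzle book £8.66: books → 4% + 0% city = 4% → £0.3464
Umbrella £13.32: all other tangible goods → 7.25% + 1.25% city = 8.5% → £1.1322
Unrounded tax sum = £26.868375 → £26.87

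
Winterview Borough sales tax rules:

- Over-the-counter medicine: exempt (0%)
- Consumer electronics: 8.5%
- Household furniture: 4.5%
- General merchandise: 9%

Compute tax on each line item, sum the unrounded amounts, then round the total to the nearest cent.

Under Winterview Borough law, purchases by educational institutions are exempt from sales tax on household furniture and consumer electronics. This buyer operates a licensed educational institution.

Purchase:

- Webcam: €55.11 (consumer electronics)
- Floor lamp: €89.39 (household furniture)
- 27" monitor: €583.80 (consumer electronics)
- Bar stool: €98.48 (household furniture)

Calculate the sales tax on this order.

€0.00

Webcam €55.11: consumer electronics, buyer-exempt → 0% → €0.00
Floor lamp €89.39: household furniture, buyer-exempt → 0% → €0.00
27" monitor €583.80: consumer electronics, buyer-exempt → 0% → €0.00
Bar stool €98.48: household furniture, buyer-exempt → 0% → €0.00
Unrounded tax sum = €0.00 → €0.00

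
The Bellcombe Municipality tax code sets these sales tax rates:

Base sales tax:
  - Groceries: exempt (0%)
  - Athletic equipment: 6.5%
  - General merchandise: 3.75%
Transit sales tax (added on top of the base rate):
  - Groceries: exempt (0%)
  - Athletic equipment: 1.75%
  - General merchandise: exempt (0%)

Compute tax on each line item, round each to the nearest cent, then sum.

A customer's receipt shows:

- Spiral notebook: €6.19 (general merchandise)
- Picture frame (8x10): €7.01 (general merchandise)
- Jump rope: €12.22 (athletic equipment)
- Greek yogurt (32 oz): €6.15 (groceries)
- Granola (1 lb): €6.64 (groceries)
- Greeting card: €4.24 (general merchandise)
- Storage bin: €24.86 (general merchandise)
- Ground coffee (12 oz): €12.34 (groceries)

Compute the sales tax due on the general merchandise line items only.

Spiral notebook €6.19: general merchandise → 3.75% + 0% transit = 3.75% → €0.23
Picture frame (8x10) €7.01: general merchandise → 3.75% + 0% transit = 3.75% → €0.26
Greeting card €4.24: general merchandise → 3.75% + 0% transit = 3.75% → €0.16
Storage bin €24.86: general merchandise → 3.75% + 0% transit = 3.75% → €0.93
Tax on general merchandise = €0.23 + €0.26 + €0.16 + €0.93 = €1.58

€1.58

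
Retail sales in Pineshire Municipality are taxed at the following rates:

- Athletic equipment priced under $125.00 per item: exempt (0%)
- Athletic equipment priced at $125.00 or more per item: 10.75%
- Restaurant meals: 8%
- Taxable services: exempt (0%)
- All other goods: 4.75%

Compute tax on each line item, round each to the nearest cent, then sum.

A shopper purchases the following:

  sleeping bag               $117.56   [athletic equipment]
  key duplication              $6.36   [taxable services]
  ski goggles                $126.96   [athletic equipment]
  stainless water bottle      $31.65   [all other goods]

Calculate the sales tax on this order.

Sleeping bag $117.56: athletic equipment, under $125.00 → 0% → $0.00
Key duplication $6.36: taxable services → 0% → $0.00
Ski goggles $126.96: athletic equipment, $125.00 or more → 10.75% → $13.65
Stainless water bottle $31.65: all other goods → 4.75% → $1.50
Total tax = $13.65 + $1.50 = $15.15

$15.15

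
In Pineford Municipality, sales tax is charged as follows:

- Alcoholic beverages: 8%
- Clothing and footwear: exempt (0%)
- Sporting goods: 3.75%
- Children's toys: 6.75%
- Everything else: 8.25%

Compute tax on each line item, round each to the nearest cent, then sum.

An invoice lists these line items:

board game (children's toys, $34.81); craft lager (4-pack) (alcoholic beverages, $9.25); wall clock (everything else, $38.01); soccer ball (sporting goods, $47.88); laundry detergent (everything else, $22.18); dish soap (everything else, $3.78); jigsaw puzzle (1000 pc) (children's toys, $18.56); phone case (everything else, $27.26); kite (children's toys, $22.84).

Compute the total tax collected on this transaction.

$15.21

Board game $34.81: children's toys → 6.75% → $2.35
Craft lager (4-pack) $9.25: alcoholic beverages → 8% → $0.74
Wall clock $38.01: everything else → 8.25% → $3.14
Soccer ball $47.88: sporting goods → 3.75% → $1.80
Laundry detergent $22.18: everything else → 8.25% → $1.83
Dish soap $3.78: everything else → 8.25% → $0.31
Jigsaw puzzle (1000 pc) $18.56: children's toys → 6.75% → $1.25
Phone case $27.26: everything else → 8.25% → $2.25
Kite $22.84: children's toys → 6.75% → $1.54
Total tax = $2.35 + $0.74 + $3.14 + $1.80 + $1.83 + $0.31 + $1.25 + $2.25 + $1.54 = $15.21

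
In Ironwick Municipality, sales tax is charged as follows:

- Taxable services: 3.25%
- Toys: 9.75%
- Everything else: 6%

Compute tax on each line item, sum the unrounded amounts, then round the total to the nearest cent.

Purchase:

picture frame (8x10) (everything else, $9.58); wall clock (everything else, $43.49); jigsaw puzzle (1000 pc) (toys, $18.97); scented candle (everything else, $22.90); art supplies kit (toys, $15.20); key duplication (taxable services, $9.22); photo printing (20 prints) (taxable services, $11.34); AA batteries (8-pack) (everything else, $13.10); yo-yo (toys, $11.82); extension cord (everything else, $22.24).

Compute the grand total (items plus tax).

Picture frame (8x10) $9.58: everything else → 6% → $0.5748
Wall clock $43.49: everything else → 6% → $2.6094
Jigsaw puzzle (1000 pc) $18.97: toys → 9.75% → $1.849575
Scented candle $22.90: everything else → 6% → $1.374
Art supplies kit $15.20: toys → 9.75% → $1.482
Key duplication $9.22: taxable services → 3.25% → $0.29965
Photo printing (20 prints) $11.34: taxable services → 3.25% → $0.36855
AA batteries (8-pack) $13.10: everything else → 6% → $0.786
Yo-yo $11.82: toys → 9.75% → $1.15245
Extension cord $22.24: everything else → 6% → $1.3344
Subtotal = $177.86; unrounded tax = $11.830825 → $11.83; total due = $189.69

$189.69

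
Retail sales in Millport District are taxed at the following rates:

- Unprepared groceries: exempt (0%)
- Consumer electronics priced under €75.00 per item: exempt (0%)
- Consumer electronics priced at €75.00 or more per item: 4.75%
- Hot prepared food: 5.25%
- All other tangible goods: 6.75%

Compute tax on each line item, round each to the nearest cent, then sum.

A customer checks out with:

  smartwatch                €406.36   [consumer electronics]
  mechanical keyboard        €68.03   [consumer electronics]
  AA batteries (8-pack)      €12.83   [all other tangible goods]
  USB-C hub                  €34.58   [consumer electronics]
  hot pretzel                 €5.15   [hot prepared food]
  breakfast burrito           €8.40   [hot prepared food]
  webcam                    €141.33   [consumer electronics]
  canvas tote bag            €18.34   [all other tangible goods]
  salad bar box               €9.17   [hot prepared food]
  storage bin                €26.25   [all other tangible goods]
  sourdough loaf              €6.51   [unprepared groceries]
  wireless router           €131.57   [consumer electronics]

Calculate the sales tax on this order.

€37.33

Smartwatch €406.36: consumer electronics, €75.00 or more → 4.75% → €19.30
Mechanical keyboard €68.03: consumer electronics, under €75.00 → 0% → €0.00
AA batteries (8-pack) €12.83: all other tangible goods → 6.75% → €0.87
USB-C hub €34.58: consumer electronics, under €75.00 → 0% → €0.00
Hot pretzel €5.15: hot prepared food → 5.25% → €0.27
Breakfast burrito €8.40: hot prepared food → 5.25% → €0.44
Webcam €141.33: consumer electronics, €75.00 or more → 4.75% → €6.71
Canvas tote bag €18.34: all other tangible goods → 6.75% → €1.24
Salad bar box €9.17: hot prepared food → 5.25% → €0.48
Storage bin €26.25: all other tangible goods → 6.75% → €1.77
Sourdough loaf €6.51: unprepared groceries → 0% → €0.00
Wireless router €131.57: consumer electronics, €75.00 or more → 4.75% → €6.25
Total tax = €19.30 + €0.87 + €0.27 + €0.44 + €6.71 + €1.24 + €0.48 + €1.77 + €6.25 = €37.33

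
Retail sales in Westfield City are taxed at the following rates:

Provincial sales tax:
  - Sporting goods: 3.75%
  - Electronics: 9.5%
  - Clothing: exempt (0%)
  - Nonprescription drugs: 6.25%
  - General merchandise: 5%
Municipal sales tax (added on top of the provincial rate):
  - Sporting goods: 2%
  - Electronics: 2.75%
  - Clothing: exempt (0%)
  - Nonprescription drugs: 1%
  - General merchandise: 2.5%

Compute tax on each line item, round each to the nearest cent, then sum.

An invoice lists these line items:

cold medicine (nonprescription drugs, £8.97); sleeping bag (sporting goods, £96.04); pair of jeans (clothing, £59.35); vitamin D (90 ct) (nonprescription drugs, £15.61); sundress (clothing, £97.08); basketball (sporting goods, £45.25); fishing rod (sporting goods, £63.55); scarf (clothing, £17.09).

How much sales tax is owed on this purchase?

£13.55

Cold medicine £8.97: nonprescription drugs → 6.25% + 1% municipal = 7.25% → £0.65
Sleeping bag £96.04: sporting goods → 3.75% + 2% municipal = 5.75% → £5.52
Pair of jeans £59.35: clothing → 0% + 0% municipal = 0% → £0.00
Vitamin D (90 ct) £15.61: nonprescription drugs → 6.25% + 1% municipal = 7.25% → £1.13
Sundress £97.08: clothing → 0% + 0% municipal = 0% → £0.00
Basketball £45.25: sporting goods → 3.75% + 2% municipal = 5.75% → £2.60
Fishing rod £63.55: sporting goods → 3.75% + 2% municipal = 5.75% → £3.65
Scarf £17.09: clothing → 0% + 0% municipal = 0% → £0.00
Total tax = £0.65 + £5.52 + £1.13 + £2.60 + £3.65 = £13.55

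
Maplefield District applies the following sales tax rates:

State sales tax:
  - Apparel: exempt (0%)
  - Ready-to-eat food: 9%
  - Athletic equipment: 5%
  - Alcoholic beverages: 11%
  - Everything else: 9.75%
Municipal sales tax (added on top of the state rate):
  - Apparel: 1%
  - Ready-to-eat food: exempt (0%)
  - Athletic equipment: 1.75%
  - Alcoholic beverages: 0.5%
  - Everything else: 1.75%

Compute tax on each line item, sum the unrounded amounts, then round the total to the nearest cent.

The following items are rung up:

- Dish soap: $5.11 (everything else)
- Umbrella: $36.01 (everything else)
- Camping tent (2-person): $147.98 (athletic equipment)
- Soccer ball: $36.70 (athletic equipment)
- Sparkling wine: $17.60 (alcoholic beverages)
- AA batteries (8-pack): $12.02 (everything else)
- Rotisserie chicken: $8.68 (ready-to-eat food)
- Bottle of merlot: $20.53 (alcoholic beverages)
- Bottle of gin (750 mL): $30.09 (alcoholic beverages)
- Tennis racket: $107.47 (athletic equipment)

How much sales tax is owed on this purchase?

Dish soap $5.11: everything else → 9.75% + 1.75% municipal = 11.5% → $0.58765
Umbrella $36.01: everything else → 9.75% + 1.75% municipal = 11.5% → $4.14115
Camping tent (2-person) $147.98: athletic equipment → 5% + 1.75% municipal = 6.75% → $9.98865
Soccer ball $36.70: athletic equipment → 5% + 1.75% municipal = 6.75% → $2.47725
Sparkling wine $17.60: alcoholic beverages → 11% + 0.5% municipal = 11.5% → $2.024
AA batteries (8-pack) $12.02: everything else → 9.75% + 1.75% municipal = 11.5% → $1.3823
Rotisserie chicken $8.68: ready-to-eat food → 9% + 0% municipal = 9% → $0.7812
Bottle of merlot $20.53: alcoholic beverages → 11% + 0.5% municipal = 11.5% → $2.36095
Bottle of gin (750 mL) $30.09: alcoholic beverages → 11% + 0.5% municipal = 11.5% → $3.46035
Tennis racket $107.47: athletic equipment → 5% + 1.75% municipal = 6.75% → $7.254225
Unrounded tax sum = $34.457725 → $34.46

$34.46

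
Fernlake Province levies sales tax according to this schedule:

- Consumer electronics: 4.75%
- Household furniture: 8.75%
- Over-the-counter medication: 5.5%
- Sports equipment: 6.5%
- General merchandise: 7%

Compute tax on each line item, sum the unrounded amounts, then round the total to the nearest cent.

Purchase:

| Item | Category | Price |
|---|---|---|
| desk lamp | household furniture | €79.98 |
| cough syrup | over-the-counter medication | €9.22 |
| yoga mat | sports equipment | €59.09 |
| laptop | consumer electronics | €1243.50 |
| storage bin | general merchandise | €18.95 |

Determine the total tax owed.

Desk lamp €79.98: household furniture → 8.75% → €6.99825
Cough syrup €9.22: over-the-counter medication → 5.5% → €0.5071
Yoga mat €59.09: sports equipment → 6.5% → €3.84085
Laptop €1243.50: consumer electronics → 4.75% → €59.06625
Storage bin €18.95: general merchandise → 7% → €1.3265
Unrounded tax sum = €71.73895 → €71.74

€71.74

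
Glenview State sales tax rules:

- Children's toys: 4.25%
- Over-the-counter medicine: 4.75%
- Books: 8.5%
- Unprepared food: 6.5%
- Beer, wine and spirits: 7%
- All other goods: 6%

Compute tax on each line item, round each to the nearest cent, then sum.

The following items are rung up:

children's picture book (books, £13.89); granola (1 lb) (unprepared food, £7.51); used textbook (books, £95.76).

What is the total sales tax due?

Children's picture book £13.89: books → 8.5% → £1.18
Granola (1 lb) £7.51: unprepared food → 6.5% → £0.49
Used textbook £95.76: books → 8.5% → £8.14
Total tax = £1.18 + £0.49 + £8.14 = £9.81

£9.81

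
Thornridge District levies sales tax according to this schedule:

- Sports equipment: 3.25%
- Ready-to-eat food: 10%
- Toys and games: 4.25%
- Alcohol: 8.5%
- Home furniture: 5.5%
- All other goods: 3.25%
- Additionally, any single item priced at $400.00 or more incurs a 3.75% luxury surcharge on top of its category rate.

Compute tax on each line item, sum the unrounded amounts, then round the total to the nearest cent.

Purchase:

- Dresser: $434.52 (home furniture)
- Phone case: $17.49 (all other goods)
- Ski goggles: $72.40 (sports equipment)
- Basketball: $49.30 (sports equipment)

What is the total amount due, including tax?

$618.43

Dresser $434.52: home furniture → 5.5% + 3.75% surcharge = 9.25% → $40.1931
Phone case $17.49: all other goods → 3.25% → $0.568425
Ski goggles $72.40: sports equipment → 3.25% → $2.353
Basketball $49.30: sports equipment → 3.25% → $1.60225
Subtotal = $573.71; unrounded tax = $44.716775 → $44.72; total due = $618.43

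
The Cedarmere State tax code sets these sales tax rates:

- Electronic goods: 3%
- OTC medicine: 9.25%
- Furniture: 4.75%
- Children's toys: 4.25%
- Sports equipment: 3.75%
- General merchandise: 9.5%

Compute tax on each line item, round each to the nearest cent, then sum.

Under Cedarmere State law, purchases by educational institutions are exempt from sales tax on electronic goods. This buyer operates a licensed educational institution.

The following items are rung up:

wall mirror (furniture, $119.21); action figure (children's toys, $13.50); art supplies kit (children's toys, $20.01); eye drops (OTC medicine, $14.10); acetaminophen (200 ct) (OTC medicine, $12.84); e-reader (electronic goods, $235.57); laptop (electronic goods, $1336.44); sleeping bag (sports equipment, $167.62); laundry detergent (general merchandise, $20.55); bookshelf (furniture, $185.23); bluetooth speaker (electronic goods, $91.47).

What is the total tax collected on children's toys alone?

$1.42

Action figure $13.50: children's toys → 4.25% → $0.57
Art supplies kit $20.01: children's toys → 4.25% → $0.85
Tax on children's toys = $0.57 + $0.85 = $1.42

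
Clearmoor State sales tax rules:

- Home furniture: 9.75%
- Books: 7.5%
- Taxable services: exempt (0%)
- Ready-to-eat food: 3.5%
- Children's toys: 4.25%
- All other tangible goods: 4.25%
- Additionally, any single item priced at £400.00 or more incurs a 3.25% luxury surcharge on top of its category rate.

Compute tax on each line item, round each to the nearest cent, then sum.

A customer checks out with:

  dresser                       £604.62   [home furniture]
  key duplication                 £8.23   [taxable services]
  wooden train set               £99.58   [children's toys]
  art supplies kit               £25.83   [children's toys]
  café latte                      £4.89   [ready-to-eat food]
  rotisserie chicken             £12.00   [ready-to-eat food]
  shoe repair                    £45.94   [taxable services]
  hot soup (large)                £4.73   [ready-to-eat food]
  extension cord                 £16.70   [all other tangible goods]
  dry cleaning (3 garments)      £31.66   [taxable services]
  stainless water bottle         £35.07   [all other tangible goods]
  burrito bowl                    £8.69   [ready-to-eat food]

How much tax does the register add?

£87.19

Dresser £604.62: home furniture → 9.75% + 3.25% surcharge = 13% → £78.60
Key duplication £8.23: taxable services → 0% → £0.00
Wooden train set £99.58: children's toys → 4.25% → £4.23
Art supplies kit £25.83: children's toys → 4.25% → £1.10
Café latte £4.89: ready-to-eat food → 3.5% → £0.17
Rotisserie chicken £12.00: ready-to-eat food → 3.5% → £0.42
Shoe repair £45.94: taxable services → 0% → £0.00
Hot soup (large) £4.73: ready-to-eat food → 3.5% → £0.17
Extension cord £16.70: all other tangible goods → 4.25% → £0.71
Dry cleaning (3 garments) £31.66: taxable services → 0% → £0.00
Stainless water bottle £35.07: all other tangible goods → 4.25% → £1.49
Burrito bowl £8.69: ready-to-eat food → 3.5% → £0.30
Total tax = £78.60 + £4.23 + £1.10 + £0.17 + £0.42 + £0.17 + £0.71 + £1.49 + £0.30 = £87.19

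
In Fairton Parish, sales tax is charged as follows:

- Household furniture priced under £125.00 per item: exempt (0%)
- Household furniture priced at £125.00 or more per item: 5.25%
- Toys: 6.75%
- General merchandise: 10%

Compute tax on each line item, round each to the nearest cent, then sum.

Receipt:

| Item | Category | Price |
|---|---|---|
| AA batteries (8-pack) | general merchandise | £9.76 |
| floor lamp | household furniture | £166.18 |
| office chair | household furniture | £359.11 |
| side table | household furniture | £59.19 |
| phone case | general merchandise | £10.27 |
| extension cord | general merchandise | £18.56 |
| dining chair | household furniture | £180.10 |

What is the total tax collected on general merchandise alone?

£3.87

AA batteries (8-pack) £9.76: general merchandise → 10% → £0.98
Phone case £10.27: general merchandise → 10% → £1.03
Extension cord £18.56: general merchandise → 10% → £1.86
Tax on general merchandise = £0.98 + £1.03 + £1.86 = £3.87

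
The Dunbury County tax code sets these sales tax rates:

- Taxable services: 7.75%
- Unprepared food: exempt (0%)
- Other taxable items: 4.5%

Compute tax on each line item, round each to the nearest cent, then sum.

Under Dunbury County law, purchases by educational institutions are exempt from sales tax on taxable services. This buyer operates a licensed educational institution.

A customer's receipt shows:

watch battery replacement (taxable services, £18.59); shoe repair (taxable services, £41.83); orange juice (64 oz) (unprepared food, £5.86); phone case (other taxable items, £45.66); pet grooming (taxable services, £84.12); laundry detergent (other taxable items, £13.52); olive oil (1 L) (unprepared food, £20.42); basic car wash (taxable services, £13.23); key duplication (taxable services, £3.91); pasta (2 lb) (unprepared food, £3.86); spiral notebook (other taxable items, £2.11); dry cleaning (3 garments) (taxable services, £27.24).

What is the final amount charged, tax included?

Watch battery replacement £18.59: taxable services, buyer-exempt → 0% → £0.00
Shoe repair £41.83: taxable services, buyer-exempt → 0% → £0.00
Orange juice (64 oz) £5.86: unprepared food → 0% → £0.00
Phone case £45.66: other taxable items → 4.5% → £2.05
Pet grooming £84.12: taxable services, buyer-exempt → 0% → £0.00
Laundry detergent £13.52: other taxable items → 4.5% → £0.61
Olive oil (1 L) £20.42: unprepared food → 0% → £0.00
Basic car wash £13.23: taxable services, buyer-exempt → 0% → £0.00
Key duplication £3.91: taxable services, buyer-exempt → 0% → £0.00
Pasta (2 lb) £3.86: unprepared food → 0% → £0.00
Spiral notebook £2.11: other taxable items → 4.5% → £0.09
Dry cleaning (3 garments) £27.24: taxable services, buyer-exempt → 0% → £0.00
Subtotal = £280.35; tax = £2.75; total due = £283.10

£283.10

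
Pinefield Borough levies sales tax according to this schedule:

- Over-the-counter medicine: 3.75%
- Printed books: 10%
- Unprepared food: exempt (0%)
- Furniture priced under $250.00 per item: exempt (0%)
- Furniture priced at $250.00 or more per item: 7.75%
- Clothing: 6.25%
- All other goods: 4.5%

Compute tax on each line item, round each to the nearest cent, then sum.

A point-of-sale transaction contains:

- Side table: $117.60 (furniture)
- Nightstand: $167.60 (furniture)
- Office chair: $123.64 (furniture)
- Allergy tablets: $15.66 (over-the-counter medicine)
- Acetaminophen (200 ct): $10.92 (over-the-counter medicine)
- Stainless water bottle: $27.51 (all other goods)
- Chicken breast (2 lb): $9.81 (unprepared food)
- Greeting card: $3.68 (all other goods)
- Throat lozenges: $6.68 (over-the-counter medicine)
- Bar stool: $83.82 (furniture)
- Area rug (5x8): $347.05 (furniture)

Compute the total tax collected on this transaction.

Side table $117.60: furniture, under $250.00 → 0% → $0.00
Nightstand $167.60: furniture, under $250.00 → 0% → $0.00
Office chair $123.64: furniture, under $250.00 → 0% → $0.00
Allergy tablets $15.66: over-the-counter medicine → 3.75% → $0.59
Acetaminophen (200 ct) $10.92: over-the-counter medicine → 3.75% → $0.41
Stainless water bottle $27.51: all other goods → 4.5% → $1.24
Chicken breast (2 lb) $9.81: unprepared food → 0% → $0.00
Greeting card $3.68: all other goods → 4.5% → $0.17
Throat lozenges $6.68: over-the-counter medicine → 3.75% → $0.25
Bar stool $83.82: furniture, under $250.00 → 0% → $0.00
Area rug (5x8) $347.05: furniture, $250.00 or more → 7.75% → $26.90
Total tax = $0.59 + $0.41 + $1.24 + $0.17 + $0.25 + $26.90 = $29.56

$29.56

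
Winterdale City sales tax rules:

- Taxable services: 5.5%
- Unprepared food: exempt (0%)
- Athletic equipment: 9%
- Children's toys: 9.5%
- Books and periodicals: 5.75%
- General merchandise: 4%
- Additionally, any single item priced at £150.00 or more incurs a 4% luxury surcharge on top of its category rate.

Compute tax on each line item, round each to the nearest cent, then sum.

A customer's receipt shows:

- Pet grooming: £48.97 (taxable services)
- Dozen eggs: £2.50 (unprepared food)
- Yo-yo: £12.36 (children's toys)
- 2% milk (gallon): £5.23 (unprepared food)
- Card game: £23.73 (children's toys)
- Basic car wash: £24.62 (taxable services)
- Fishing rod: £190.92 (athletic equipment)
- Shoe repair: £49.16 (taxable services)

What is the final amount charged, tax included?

Pet grooming £48.97: taxable services → 5.5% → £2.69
Dozen eggs £2.50: unprepared food → 0% → £0.00
Yo-yo £12.36: children's toys → 9.5% → £1.17
2% milk (gallon) £5.23: unprepared food → 0% → £0.00
Card game £23.73: children's toys → 9.5% → £2.25
Basic car wash £24.62: taxable services → 5.5% → £1.35
Fishing rod £190.92: athletic equipment → 9% + 4% surcharge = 13% → £24.82
Shoe repair £49.16: taxable services → 5.5% → £2.70
Subtotal = £357.49; tax = £34.98; total due = £392.47

£392.47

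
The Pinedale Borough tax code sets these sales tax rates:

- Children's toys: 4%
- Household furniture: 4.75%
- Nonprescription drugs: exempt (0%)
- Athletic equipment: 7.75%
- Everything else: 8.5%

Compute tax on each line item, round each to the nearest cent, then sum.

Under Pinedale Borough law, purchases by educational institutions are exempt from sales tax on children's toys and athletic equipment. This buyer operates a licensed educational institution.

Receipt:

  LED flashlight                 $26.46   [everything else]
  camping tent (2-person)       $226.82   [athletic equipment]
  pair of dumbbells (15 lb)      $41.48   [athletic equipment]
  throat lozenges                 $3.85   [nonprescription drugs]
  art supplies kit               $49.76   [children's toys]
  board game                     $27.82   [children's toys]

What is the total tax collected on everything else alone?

$2.25

LED flashlight $26.46: everything else → 8.5% → $2.25
Tax on everything else = $2.25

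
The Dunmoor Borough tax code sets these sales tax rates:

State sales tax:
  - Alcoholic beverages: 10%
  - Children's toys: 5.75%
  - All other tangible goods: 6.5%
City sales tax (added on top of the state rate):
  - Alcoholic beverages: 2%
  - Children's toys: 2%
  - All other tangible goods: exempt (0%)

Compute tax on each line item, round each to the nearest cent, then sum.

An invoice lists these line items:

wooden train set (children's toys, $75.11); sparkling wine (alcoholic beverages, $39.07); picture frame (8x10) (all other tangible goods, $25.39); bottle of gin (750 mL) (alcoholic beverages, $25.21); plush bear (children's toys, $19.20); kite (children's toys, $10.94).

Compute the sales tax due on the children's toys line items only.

$8.16

Wooden train set $75.11: children's toys → 5.75% + 2% city = 7.75% → $5.82
Plush bear $19.20: children's toys → 5.75% + 2% city = 7.75% → $1.49
Kite $10.94: children's toys → 5.75% + 2% city = 7.75% → $0.85
Tax on children's toys = $5.82 + $1.49 + $0.85 = $8.16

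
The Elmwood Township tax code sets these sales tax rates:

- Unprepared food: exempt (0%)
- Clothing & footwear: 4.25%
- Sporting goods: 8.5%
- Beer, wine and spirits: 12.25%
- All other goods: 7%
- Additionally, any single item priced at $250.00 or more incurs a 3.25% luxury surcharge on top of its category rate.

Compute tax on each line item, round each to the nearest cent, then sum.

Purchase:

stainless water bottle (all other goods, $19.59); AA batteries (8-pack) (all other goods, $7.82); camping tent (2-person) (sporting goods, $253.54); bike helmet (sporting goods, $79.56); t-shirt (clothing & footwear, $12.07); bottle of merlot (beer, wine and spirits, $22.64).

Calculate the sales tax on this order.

$41.75

Stainless water bottle $19.59: all other goods → 7% → $1.37
AA batteries (8-pack) $7.82: all other goods → 7% → $0.55
Camping tent (2-person) $253.54: sporting goods → 8.5% + 3.25% surcharge = 11.75% → $29.79
Bike helmet $79.56: sporting goods → 8.5% → $6.76
T-shirt $12.07: clothing & footwear → 4.25% → $0.51
Bottle of merlot $22.64: beer, wine and spirits → 12.25% → $2.77
Total tax = $1.37 + $0.55 + $29.79 + $6.76 + $0.51 + $2.77 = $41.75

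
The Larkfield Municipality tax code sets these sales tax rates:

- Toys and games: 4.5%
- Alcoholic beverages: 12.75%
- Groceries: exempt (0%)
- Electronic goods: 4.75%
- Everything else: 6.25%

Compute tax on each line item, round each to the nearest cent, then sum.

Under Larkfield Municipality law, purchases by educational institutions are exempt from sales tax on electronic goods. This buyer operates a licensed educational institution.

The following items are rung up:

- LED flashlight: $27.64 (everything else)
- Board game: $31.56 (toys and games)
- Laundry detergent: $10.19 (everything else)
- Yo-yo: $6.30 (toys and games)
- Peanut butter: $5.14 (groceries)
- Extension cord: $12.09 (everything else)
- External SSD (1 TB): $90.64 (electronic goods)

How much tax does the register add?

$4.83

LED flashlight $27.64: everything else → 6.25% → $1.73
Board game $31.56: toys and games → 4.5% → $1.42
Laundry detergent $10.19: everything else → 6.25% → $0.64
Yo-yo $6.30: toys and games → 4.5% → $0.28
Peanut butter $5.14: groceries → 0% → $0.00
Extension cord $12.09: everything else → 6.25% → $0.76
External SSD (1 TB) $90.64: electronic goods, buyer-exempt → 0% → $0.00
Total tax = $1.73 + $1.42 + $0.64 + $0.28 + $0.76 = $4.83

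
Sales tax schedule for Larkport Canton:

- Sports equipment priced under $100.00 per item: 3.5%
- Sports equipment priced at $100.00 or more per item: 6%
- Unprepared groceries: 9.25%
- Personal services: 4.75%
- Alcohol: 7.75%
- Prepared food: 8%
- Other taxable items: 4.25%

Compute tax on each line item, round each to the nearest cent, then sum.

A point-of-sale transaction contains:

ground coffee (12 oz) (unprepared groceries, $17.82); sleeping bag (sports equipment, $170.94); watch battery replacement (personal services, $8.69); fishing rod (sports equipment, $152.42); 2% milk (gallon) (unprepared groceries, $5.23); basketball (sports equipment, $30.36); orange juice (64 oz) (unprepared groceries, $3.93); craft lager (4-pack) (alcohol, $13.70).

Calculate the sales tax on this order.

$24.43

Ground coffee (12 oz) $17.82: unprepared groceries → 9.25% → $1.65
Sleeping bag $170.94: sports equipment, $100.00 or more → 6% → $10.26
Watch battery replacement $8.69: personal services → 4.75% → $0.41
Fishing rod $152.42: sports equipment, $100.00 or more → 6% → $9.15
2% milk (gallon) $5.23: unprepared groceries → 9.25% → $0.48
Basketball $30.36: sports equipment, under $100.00 → 3.5% → $1.06
Orange juice (64 oz) $3.93: unprepared groceries → 9.25% → $0.36
Craft lager (4-pack) $13.70: alcohol → 7.75% → $1.06
Total tax = $1.65 + $10.26 + $0.41 + $9.15 + $0.48 + $1.06 + $0.36 + $1.06 = $24.43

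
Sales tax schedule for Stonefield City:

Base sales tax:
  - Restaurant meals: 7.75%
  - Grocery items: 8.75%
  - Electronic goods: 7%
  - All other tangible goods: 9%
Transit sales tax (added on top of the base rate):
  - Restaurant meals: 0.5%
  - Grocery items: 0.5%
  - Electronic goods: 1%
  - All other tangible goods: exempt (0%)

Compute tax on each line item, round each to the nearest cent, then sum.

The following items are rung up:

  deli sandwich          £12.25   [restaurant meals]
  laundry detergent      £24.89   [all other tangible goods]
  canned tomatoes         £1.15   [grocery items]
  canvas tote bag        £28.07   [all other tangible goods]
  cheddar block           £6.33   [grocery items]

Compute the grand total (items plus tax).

£79.17

Deli sandwich £12.25: restaurant meals → 7.75% + 0.5% transit = 8.25% → £1.01
Laundry detergent £24.89: all other tangible goods → 9% + 0% transit = 9% → £2.24
Canned tomatoes £1.15: grocery items → 8.75% + 0.5% transit = 9.25% → £0.11
Canvas tote bag £28.07: all other tangible goods → 9% + 0% transit = 9% → £2.53
Cheddar block £6.33: grocery items → 8.75% + 0.5% transit = 9.25% → £0.59
Subtotal = £72.69; tax = £6.48; total due = £79.17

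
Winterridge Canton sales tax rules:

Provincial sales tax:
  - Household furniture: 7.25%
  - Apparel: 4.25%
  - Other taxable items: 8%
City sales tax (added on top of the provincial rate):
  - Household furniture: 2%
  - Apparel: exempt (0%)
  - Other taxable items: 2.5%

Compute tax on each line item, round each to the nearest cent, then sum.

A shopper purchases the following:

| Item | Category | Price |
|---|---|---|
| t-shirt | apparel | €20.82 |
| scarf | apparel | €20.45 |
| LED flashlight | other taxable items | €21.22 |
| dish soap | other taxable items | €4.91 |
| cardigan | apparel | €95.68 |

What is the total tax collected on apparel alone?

T-shirt €20.82: apparel → 4.25% + 0% city = 4.25% → €0.88
Scarf €20.45: apparel → 4.25% + 0% city = 4.25% → €0.87
Cardigan €95.68: apparel → 4.25% + 0% city = 4.25% → €4.07
Tax on apparel = €0.88 + €0.87 + €4.07 = €5.82

€5.82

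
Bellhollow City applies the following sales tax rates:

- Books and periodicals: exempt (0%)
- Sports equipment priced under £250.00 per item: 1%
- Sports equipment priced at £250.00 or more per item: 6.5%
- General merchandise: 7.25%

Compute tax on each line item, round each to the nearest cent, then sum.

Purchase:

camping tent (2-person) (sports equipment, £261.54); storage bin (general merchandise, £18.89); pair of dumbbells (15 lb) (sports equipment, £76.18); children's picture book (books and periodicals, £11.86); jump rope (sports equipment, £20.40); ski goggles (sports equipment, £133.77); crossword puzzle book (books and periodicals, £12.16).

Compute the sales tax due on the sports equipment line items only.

Camping tent (2-person) £261.54: sports equipment, £250.00 or more → 6.5% → £17.00
Pair of dumbbells (15 lb) £76.18: sports equipment, under £250.00 → 1% → £0.76
Jump rope £20.40: sports equipment, under £250.00 → 1% → £0.20
Ski goggles £133.77: sports equipment, under £250.00 → 1% → £1.34
Tax on sports equipment = £17.00 + £0.76 + £0.20 + £1.34 = £19.30

£19.30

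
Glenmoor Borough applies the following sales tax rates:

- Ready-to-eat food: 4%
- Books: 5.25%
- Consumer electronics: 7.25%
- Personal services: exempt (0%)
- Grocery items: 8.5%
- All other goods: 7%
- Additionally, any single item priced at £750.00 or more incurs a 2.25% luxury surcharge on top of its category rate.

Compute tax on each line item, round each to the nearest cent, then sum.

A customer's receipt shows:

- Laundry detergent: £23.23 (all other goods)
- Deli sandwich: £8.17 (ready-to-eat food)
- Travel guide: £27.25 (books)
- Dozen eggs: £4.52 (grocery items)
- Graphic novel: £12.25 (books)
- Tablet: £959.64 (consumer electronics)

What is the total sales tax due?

£95.58

Laundry detergent £23.23: all other goods → 7% → £1.63
Deli sandwich £8.17: ready-to-eat food → 4% → £0.33
Travel guide £27.25: books → 5.25% → £1.43
Dozen eggs £4.52: grocery items → 8.5% → £0.38
Graphic novel £12.25: books → 5.25% → £0.64
Tablet £959.64: consumer electronics → 7.25% + 2.25% surcharge = 9.5% → £91.17
Total tax = £1.63 + £0.33 + £1.43 + £0.38 + £0.64 + £91.17 = £95.58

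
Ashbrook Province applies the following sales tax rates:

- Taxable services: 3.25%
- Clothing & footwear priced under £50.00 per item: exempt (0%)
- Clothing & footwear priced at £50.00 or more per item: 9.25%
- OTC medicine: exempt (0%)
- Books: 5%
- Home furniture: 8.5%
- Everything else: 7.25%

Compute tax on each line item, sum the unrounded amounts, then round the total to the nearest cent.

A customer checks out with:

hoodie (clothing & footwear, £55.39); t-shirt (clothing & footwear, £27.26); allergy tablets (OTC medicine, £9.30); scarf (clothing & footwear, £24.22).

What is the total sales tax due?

£5.12

Hoodie £55.39: clothing & footwear, £50.00 or more → 9.25% → £5.123575
T-shirt £27.26: clothing & footwear, under £50.00 → 0% → £0.00
Allergy tablets £9.30: OTC medicine → 0% → £0.00
Scarf £24.22: clothing & footwear, under £50.00 → 0% → £0.00
Unrounded tax sum = £5.123575 → £5.12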